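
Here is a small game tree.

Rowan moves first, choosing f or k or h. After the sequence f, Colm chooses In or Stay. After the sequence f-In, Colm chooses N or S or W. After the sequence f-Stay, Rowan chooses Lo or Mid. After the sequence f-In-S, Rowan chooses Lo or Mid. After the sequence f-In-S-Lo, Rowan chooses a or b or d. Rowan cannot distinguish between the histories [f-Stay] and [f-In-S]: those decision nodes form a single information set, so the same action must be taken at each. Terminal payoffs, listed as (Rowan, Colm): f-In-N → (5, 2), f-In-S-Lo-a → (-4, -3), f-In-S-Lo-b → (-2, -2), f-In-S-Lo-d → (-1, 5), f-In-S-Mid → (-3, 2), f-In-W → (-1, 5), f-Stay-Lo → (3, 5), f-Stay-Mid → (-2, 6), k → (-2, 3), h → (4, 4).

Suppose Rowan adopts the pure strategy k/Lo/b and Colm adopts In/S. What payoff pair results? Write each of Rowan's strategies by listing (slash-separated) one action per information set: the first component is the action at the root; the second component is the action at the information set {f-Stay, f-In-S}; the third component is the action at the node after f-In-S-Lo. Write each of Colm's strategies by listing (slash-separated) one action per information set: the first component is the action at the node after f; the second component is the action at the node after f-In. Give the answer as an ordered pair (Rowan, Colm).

(-2, 3)

Trace the play path from the root:
  Rowan plays k
→ terminal payoff (-2, 3).
(Rowan's choice at the information set {f-Stay, f-In-S} is never reached on this path, so it doesn't affect the outcome.)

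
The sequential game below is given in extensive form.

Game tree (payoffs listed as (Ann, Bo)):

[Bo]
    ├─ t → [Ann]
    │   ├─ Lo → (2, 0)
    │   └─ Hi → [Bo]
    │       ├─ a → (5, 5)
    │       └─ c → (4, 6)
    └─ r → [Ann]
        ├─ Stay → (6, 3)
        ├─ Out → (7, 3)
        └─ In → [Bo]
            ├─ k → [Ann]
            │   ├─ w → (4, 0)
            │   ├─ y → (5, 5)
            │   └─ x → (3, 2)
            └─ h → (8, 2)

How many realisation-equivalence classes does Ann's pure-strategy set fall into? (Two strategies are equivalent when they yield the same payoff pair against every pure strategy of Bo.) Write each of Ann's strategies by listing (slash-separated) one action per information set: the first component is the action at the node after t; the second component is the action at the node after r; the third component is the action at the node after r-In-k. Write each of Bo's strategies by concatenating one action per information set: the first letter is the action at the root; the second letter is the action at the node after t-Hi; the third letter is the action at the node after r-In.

Ann has 18 pure strategies: Lo/Stay/w, Lo/Stay/y, Lo/Stay/x, Lo/Out/w, Lo/Out/y, Lo/Out/x, Lo/In/w, Lo/In/y, Lo/In/x, Hi/Stay/w, Hi/Stay/y, Hi/Stay/x, Hi/Out/w, Hi/Out/y, Hi/Out/x, Hi/In/w, Hi/In/y, Hi/In/x. Columns: tak, tah, tck, tch, rak, rah, rck, rch.
{Lo/Stay/w, Lo/Stay/y, Lo/Stay/x} → row (2,0) (2,0) (2,0) (2,0) (6,3) (6,3) (6,3) (6,3)
{Lo/Out/w, Lo/Out/y, Lo/Out/x} → row (2,0) (2,0) (2,0) (2,0) (7,3) (7,3) (7,3) (7,3)
{Lo/In/w} → row (2,0) (2,0) (2,0) (2,0) (4,0) (8,2) (4,0) (8,2)
{Lo/In/y} → row (2,0) (2,0) (2,0) (2,0) (5,5) (8,2) (5,5) (8,2)
{Lo/In/x} → row (2,0) (2,0) (2,0) (2,0) (3,2) (8,2) (3,2) (8,2)
{Hi/Stay/w, Hi/Stay/y, Hi/Stay/x} → row (5,5) (5,5) (4,6) (4,6) (6,3) (6,3) (6,3) (6,3)
{Hi/Out/w, Hi/Out/y, Hi/Out/x} → row (5,5) (5,5) (4,6) (4,6) (7,3) (7,3) (7,3) (7,3)
{Hi/In/w} → row (5,5) (5,5) (4,6) (4,6) (4,0) (8,2) (4,0) (8,2)
{Hi/In/y} → row (5,5) (5,5) (4,6) (4,6) (5,5) (8,2) (5,5) (8,2)
{Hi/In/x} → row (5,5) (5,5) (4,6) (4,6) (3,2) (8,2) (3,2) (8,2)
That's 10 distinct rows out of 18 strategies.

10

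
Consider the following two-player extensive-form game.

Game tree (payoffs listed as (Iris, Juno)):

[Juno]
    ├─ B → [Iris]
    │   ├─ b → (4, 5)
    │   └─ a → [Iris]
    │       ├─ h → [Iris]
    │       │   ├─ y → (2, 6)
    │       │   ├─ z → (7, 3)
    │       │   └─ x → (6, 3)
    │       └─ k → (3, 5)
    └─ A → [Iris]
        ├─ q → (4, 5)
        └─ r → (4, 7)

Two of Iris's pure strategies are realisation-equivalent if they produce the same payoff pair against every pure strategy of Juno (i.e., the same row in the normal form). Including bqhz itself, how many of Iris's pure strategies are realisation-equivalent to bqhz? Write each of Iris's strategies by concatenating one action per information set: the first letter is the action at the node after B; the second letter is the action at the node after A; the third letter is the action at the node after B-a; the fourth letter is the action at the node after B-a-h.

Row for bqhz (columns B, A): (4,5) (4,5).
Under bqhz, Iris's choice at the node after B-a and at the node after B-a-h can never be reached regardless of what Juno does, so varying those choices leaves every outcome unchanged.
Holding the reachable choices fixed and varying the unreachable ones freely already gives 2 × 3 = 6 equivalent strategies.
No other strategy reproduces this row, so those 6 are the full class: bqhy, bqhz, bqhx, bqky, bqkz, bqkx.

6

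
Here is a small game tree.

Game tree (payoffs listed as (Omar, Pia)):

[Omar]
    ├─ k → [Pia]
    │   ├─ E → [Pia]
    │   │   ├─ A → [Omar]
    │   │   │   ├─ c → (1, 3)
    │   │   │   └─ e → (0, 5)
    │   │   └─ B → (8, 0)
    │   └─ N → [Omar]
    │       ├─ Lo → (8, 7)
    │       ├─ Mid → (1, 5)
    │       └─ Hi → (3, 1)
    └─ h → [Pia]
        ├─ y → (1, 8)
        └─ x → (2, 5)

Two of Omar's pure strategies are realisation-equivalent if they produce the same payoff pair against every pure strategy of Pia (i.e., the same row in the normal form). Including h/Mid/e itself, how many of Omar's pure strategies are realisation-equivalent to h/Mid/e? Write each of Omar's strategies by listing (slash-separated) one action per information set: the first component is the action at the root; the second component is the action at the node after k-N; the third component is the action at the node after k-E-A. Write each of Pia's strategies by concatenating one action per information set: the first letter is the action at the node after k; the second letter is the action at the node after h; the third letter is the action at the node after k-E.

Row for h/Mid/e (columns EyA, EyB, ExA, ExB, NyA, NyB, NxA, NxB): (1,8) (1,8) (2,5) (2,5) (1,8) (1,8) (2,5) (2,5).
Under h/Mid/e, Omar's choice at the node after k-N and at the node after k-E-A can never be reached regardless of what Pia does, so varying those choices leaves every outcome unchanged.
Holding the reachable choices fixed and varying the unreachable ones freely already gives 3 × 2 = 6 equivalent strategies.
No other strategy reproduces this row, so those 6 are the full class: h/Lo/c, h/Lo/e, h/Mid/c, h/Mid/e, h/Hi/c, h/Hi/e.

6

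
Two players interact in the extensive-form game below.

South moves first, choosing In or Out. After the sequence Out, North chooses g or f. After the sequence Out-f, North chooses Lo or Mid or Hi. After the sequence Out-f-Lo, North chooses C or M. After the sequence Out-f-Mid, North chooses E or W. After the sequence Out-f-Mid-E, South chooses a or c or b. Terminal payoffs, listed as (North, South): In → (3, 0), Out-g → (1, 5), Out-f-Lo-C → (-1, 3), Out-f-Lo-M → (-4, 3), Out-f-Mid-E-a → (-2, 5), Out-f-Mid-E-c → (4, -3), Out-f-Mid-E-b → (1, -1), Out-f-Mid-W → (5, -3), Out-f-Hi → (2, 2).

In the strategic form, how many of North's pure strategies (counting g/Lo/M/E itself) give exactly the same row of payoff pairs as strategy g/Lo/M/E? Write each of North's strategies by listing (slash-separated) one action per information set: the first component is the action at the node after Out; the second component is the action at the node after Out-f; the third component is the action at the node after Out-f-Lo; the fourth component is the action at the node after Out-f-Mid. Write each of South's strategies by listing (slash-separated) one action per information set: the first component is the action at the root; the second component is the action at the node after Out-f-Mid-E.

Row for g/Lo/M/E (columns In/a, In/c, In/b, Out/a, Out/c, Out/b): (3,0) (3,0) (3,0) (1,5) (1,5) (1,5).
Under g/Lo/M/E, North's choice at the node after Out-f and at the node after Out-f-Lo and at the node after Out-f-Mid can never be reached regardless of what South does, so varying those choices leaves every outcome unchanged.
Holding the reachable choices fixed and varying the unreachable ones freely already gives 3 × 2 × 2 = 12 equivalent strategies.
No other strategy reproduces this row, so those 12 are the full class: g/Lo/C/E, g/Lo/C/W, g/Lo/M/E, g/Lo/M/W, g/Mid/C/E, g/Mid/C/W, g/Mid/M/E, g/Mid/M/W, g/Hi/C/E, g/Hi/C/W, g/Hi/M/E, g/Hi/M/W.

12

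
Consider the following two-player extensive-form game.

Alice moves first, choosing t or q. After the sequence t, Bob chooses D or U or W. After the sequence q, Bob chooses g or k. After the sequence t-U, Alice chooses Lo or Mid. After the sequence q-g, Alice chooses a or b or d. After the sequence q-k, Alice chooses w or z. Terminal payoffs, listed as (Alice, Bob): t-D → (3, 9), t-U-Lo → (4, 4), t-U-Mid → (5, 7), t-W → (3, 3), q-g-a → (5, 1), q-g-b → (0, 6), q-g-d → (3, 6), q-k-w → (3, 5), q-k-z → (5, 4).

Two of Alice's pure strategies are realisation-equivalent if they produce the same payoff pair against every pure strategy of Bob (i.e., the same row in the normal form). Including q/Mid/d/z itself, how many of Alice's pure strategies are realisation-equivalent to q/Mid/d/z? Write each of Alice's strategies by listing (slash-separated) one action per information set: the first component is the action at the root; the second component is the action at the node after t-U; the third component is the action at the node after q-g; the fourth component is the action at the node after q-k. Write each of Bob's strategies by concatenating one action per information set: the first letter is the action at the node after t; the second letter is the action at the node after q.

2

Row for q/Mid/d/z (columns Dg, Dk, Ug, Uk, Wg, Wk): (3,6) (5,4) (3,6) (5,4) (3,6) (5,4).
Under q/Mid/d/z, Alice's choice at the node after t-U can never be reached regardless of what Bob does, so varying those choices leaves every outcome unchanged.
Holding the reachable choices fixed and varying the unreachable one freely already gives 2 equivalent strategies.
No other strategy reproduces this row, so those 2 are the full class: q/Lo/d/z, q/Mid/d/z.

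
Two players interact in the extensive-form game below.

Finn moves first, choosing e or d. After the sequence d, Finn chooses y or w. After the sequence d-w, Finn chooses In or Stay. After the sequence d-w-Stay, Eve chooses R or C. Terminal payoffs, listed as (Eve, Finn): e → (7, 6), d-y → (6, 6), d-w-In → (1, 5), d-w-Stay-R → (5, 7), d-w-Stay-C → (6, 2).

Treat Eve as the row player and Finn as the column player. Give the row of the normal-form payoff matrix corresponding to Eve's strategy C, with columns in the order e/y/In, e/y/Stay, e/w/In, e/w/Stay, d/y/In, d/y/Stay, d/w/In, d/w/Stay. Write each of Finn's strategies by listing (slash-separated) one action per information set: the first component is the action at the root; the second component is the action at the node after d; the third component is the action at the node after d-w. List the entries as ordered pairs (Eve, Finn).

(7,6) (7,6) (7,6) (7,6) (6,6) (6,6) (1,5) (6,2)

vs e/y/In: Finn plays e → (7, 6)
vs e/y/Stay: Finn plays e → (7, 6)
vs e/w/In: Finn plays e → (7, 6)
vs e/w/Stay: Finn plays e → (7, 6)
vs d/y/In: Finn plays d → Finn plays y at [d] → (6, 6)
vs d/y/Stay: Finn plays d → Finn plays y at [d] → (6, 6)
vs d/w/In: Finn plays d → Finn plays w at [d] → Finn plays In at [d-w] → (1, 5)
vs d/w/Stay: Finn plays d → Finn plays w at [d] → Finn plays Stay at [d-w] → Eve plays C at [d-w-Stay] → (6, 2)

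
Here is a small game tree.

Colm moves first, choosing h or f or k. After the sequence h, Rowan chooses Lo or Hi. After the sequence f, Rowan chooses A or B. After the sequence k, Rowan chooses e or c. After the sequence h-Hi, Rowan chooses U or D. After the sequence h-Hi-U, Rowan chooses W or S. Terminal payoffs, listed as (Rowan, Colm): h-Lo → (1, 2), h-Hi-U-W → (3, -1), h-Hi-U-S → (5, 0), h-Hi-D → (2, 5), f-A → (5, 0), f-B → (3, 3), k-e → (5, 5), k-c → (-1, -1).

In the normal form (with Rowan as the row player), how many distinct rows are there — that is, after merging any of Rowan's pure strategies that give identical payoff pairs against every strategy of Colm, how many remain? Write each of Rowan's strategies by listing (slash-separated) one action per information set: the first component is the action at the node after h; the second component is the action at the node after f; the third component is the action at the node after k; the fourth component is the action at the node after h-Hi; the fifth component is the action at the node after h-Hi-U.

16

Rowan has 32 pure strategies: Lo/A/e/U/W, Lo/A/e/U/S, Lo/A/e/D/W, Lo/A/e/D/S, Lo/A/c/U/W, Lo/A/c/U/S, Lo/A/c/D/W, Lo/A/c/D/S, Lo/B/e/U/W, Lo/B/e/U/S, Lo/B/e/D/W, Lo/B/e/D/S, Lo/B/c/U/W, Lo/B/c/U/S, Lo/B/c/D/W, Lo/B/c/D/S, Hi/A/e/U/W, Hi/A/e/U/S, Hi/A/e/D/W, Hi/A/e/D/S, Hi/A/c/U/W, Hi/A/c/U/S, Hi/A/c/D/W, Hi/A/c/D/S, Hi/B/e/U/W, Hi/B/e/U/S, Hi/B/e/D/W, Hi/B/e/D/S, Hi/B/c/U/W, Hi/B/c/U/S, Hi/B/c/D/W, Hi/B/c/D/S. Columns: h, f, k.
{Lo/A/e/U/W, Lo/A/e/U/S, Lo/A/e/D/W, Lo/A/e/D/S} → row (1,2) (5,0) (5,5)
{Lo/A/c/U/W, Lo/A/c/U/S, Lo/A/c/D/W, Lo/A/c/D/S} → row (1,2) (5,0) (-1,-1)
{Lo/B/e/U/W, Lo/B/e/U/S, Lo/B/e/D/W, Lo/B/e/D/S} → row (1,2) (3,3) (5,5)
{Lo/B/c/U/W, Lo/B/c/U/S, Lo/B/c/D/W, Lo/B/c/D/S} → row (1,2) (3,3) (-1,-1)
{Hi/A/e/U/W} → row (3,-1) (5,0) (5,5)
{Hi/A/e/U/S} → row (5,0) (5,0) (5,5)
{Hi/A/e/D/W, Hi/A/e/D/S} → row (2,5) (5,0) (5,5)
{Hi/A/c/U/W} → row (3,-1) (5,0) (-1,-1)
{Hi/A/c/U/S} → row (5,0) (5,0) (-1,-1)
{Hi/A/c/D/W, Hi/A/c/D/S} → row (2,5) (5,0) (-1,-1)
{Hi/B/e/U/W} → row (3,-1) (3,3) (5,5)
{Hi/B/e/U/S} → row (5,0) (3,3) (5,5)
{Hi/B/e/D/W, Hi/B/e/D/S} → row (2,5) (3,3) (5,5)
{Hi/B/c/U/W} → row (3,-1) (3,3) (-1,-1)
{Hi/B/c/U/S} → row (5,0) (3,3) (-1,-1)
{Hi/B/c/D/W, Hi/B/c/D/S} → row (2,5) (3,3) (-1,-1)
That's 16 distinct rows out of 32 strategies.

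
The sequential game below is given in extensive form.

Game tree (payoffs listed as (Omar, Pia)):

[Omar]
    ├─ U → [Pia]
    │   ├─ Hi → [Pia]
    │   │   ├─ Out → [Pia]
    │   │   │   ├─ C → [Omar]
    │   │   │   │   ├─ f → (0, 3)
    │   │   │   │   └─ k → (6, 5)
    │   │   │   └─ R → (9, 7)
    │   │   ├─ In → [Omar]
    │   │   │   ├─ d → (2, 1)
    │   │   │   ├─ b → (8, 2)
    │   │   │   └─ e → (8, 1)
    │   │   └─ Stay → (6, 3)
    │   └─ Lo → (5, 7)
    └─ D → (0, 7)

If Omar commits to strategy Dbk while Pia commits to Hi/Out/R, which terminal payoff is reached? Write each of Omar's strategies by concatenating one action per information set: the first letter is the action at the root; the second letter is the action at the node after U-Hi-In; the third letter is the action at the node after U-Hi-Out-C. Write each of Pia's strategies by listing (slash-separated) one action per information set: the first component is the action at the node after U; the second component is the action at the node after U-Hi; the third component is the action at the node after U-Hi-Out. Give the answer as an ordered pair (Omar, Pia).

Trace the play path from the root:
  Omar plays D
→ terminal payoff (0, 7).
(Omar's choice at the node after U-Hi-In is never reached on this path, so it doesn't affect the outcome.)

(0, 7)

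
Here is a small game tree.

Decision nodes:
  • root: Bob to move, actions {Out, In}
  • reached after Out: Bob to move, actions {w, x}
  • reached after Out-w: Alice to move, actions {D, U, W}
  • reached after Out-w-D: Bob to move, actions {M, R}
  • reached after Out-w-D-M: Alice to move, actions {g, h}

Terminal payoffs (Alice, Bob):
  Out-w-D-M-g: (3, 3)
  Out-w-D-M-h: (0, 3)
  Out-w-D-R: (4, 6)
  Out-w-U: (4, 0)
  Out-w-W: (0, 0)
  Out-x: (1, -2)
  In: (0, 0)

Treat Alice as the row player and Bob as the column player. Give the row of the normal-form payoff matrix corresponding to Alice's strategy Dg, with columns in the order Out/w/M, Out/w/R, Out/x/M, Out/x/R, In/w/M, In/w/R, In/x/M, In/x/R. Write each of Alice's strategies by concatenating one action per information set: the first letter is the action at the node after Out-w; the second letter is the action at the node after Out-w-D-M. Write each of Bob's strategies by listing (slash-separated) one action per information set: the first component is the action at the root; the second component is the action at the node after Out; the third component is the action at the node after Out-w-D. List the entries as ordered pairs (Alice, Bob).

vs Out/w/M: Bob plays Out → Bob plays w at [Out] → Alice plays D at [Out-w] → Bob plays M at [Out-w-D] → Alice plays g at [Out-w-D-M] → (3, 3)
vs Out/w/R: Bob plays Out → Bob plays w at [Out] → Alice plays D at [Out-w] → Bob plays R at [Out-w-D] → (4, 6)
vs Out/x/M: Bob plays Out → Bob plays x at [Out] → (1, -2)
vs Out/x/R: Bob plays Out → Bob plays x at [Out] → (1, -2)
vs In/w/M: Bob plays In → (0, 0)
vs In/w/R: Bob plays In → (0, 0)
vs In/x/M: Bob plays In → (0, 0)
vs In/x/R: Bob plays In → (0, 0)

(3,3) (4,6) (1,-2) (1,-2) (0,0) (0,0) (0,0) (0,0)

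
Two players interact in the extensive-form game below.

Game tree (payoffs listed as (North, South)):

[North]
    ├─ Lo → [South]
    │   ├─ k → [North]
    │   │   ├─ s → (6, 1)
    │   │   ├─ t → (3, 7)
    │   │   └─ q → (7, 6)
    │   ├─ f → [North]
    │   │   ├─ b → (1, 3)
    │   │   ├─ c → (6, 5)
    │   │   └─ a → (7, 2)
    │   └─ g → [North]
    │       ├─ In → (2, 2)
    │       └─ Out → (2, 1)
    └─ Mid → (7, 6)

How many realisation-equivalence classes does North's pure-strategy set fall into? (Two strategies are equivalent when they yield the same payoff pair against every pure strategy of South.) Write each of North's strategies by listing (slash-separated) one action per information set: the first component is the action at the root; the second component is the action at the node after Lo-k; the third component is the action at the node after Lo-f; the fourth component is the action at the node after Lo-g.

North has 36 pure strategies: Lo/s/b/In, Lo/s/b/Out, Lo/s/c/In, Lo/s/c/Out, Lo/s/a/In, Lo/s/a/Out, Lo/t/b/In, Lo/t/b/Out, Lo/t/c/In, Lo/t/c/Out, Lo/t/a/In, Lo/t/a/Out, Lo/q/b/In, Lo/q/b/Out, Lo/q/c/In, Lo/q/c/Out, Lo/q/a/In, Lo/q/a/Out, Mid/s/b/In, Mid/s/b/Out, Mid/s/c/In, Mid/s/c/Out, Mid/s/a/In, Mid/s/a/Out, Mid/t/b/In, Mid/t/b/Out, Mid/t/c/In, Mid/t/c/Out, Mid/t/a/In, Mid/t/a/Out, Mid/q/b/In, Mid/q/b/Out, Mid/q/c/In, Mid/q/c/Out, Mid/q/a/In, Mid/q/a/Out. Columns: k, f, g.
{Lo/s/b/In} → row (6,1) (1,3) (2,2)
{Lo/s/b/Out} → row (6,1) (1,3) (2,1)
{Lo/s/c/In} → row (6,1) (6,5) (2,2)
{Lo/s/c/Out} → row (6,1) (6,5) (2,1)
{Lo/s/a/In} → row (6,1) (7,2) (2,2)
{Lo/s/a/Out} → row (6,1) (7,2) (2,1)
{Lo/t/b/In} → row (3,7) (1,3) (2,2)
{Lo/t/b/Out} → row (3,7) (1,3) (2,1)
{Lo/t/c/In} → row (3,7) (6,5) (2,2)
{Lo/t/c/Out} → row (3,7) (6,5) (2,1)
{Lo/t/a/In} → row (3,7) (7,2) (2,2)
{Lo/t/a/Out} → row (3,7) (7,2) (2,1)
{Lo/q/b/In} → row (7,6) (1,3) (2,2)
{Lo/q/b/Out} → row (7,6) (1,3) (2,1)
{Lo/q/c/In} → row (7,6) (6,5) (2,2)
{Lo/q/c/Out} → row (7,6) (6,5) (2,1)
{Lo/q/a/In} → row (7,6) (7,2) (2,2)
{Lo/q/a/Out} → row (7,6) (7,2) (2,1)
{Mid/s/b/In, Mid/s/b/Out, Mid/s/c/In, Mid/s/c/Out, Mid/s/a/In, Mid/s/a/Out, Mid/t/b/In, Mid/t/b/Out, Mid/t/c/In, Mid/t/c/Out, Mid/t/a/In, Mid/t/a/Out, Mid/q/b/In, Mid/q/b/Out, Mid/q/c/In, Mid/q/c/Out, Mid/q/a/In, Mid/q/a/Out} → row (7,6) (7,6) (7,6)
That's 19 distinct rows out of 36 strategies.

19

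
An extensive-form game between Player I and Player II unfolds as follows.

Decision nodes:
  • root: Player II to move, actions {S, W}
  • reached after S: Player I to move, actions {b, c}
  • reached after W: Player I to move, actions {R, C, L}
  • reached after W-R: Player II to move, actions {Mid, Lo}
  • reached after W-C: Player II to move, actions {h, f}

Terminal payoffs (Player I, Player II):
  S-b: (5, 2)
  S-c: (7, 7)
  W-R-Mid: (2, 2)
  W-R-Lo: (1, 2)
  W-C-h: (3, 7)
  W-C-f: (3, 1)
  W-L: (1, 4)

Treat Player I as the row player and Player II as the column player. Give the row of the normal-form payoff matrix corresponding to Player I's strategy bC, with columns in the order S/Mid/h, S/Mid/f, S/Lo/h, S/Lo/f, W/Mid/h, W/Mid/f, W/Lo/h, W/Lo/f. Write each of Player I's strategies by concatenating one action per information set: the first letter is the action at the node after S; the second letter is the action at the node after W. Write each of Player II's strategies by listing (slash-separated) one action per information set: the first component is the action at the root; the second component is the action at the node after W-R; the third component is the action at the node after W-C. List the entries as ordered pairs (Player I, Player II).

vs S/Mid/h: Player II plays S → Player I plays b at [S] → (5, 2)
vs S/Mid/f: Player II plays S → Player I plays b at [S] → (5, 2)
vs S/Lo/h: Player II plays S → Player I plays b at [S] → (5, 2)
vs S/Lo/f: Player II plays S → Player I plays b at [S] → (5, 2)
vs W/Mid/h: Player II plays W → Player I plays C at [W] → Player II plays h at [W-C] → (3, 7)
vs W/Mid/f: Player II plays W → Player I plays C at [W] → Player II plays f at [W-C] → (3, 1)
vs W/Lo/h: Player II plays W → Player I plays C at [W] → Player II plays h at [W-C] → (3, 7)
vs W/Lo/f: Player II plays W → Player I plays C at [W] → Player II plays f at [W-C] → (3, 1)

(5,2) (5,2) (5,2) (5,2) (3,7) (3,1) (3,7) (3,1)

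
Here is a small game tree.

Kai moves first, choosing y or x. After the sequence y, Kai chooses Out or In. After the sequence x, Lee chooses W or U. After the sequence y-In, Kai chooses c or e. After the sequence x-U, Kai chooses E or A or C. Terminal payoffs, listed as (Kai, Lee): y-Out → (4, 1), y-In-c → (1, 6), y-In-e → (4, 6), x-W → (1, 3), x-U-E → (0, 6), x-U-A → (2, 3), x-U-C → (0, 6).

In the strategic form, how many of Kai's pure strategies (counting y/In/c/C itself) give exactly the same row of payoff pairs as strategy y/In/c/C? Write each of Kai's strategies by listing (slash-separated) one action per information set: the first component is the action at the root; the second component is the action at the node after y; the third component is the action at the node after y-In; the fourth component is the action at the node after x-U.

3

Row for y/In/c/C (columns W, U): (1,6) (1,6).
Under y/In/c/C, Kai's choice at the node after x-U can never be reached regardless of what Lee does, so varying those choices leaves every outcome unchanged.
Holding the reachable choices fixed and varying the unreachable one freely already gives 3 equivalent strategies.
No other strategy reproduces this row, so those 3 are the full class: y/In/c/E, y/In/c/A, y/In/c/C.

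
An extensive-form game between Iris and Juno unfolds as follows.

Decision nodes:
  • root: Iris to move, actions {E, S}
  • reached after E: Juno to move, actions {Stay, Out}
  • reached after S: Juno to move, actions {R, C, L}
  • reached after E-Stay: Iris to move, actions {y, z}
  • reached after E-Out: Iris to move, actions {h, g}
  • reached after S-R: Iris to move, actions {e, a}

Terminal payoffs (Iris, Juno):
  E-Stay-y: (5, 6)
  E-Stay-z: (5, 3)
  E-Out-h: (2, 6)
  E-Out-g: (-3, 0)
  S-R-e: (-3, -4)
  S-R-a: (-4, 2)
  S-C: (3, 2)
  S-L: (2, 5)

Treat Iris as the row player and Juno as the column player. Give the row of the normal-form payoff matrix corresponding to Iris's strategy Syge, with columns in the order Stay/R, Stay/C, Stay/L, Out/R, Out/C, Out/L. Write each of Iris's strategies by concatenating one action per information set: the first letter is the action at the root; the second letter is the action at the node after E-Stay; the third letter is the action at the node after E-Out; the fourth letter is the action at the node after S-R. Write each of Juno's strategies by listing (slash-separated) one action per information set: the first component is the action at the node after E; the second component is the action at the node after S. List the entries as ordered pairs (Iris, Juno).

vs Stay/R: Iris plays S → Juno plays R at [S] → Iris plays e at [S-R] → (-3, -4)
vs Stay/C: Iris plays S → Juno plays C at [S] → (3, 2)
vs Stay/L: Iris plays S → Juno plays L at [S] → (2, 5)
vs Out/R: Iris plays S → Juno plays R at [S] → Iris plays e at [S-R] → (-3, -4)
vs Out/C: Iris plays S → Juno plays C at [S] → (3, 2)
vs Out/L: Iris plays S → Juno plays L at [S] → (2, 5)

(-3,-4) (3,2) (2,5) (-3,-4) (3,2) (2,5)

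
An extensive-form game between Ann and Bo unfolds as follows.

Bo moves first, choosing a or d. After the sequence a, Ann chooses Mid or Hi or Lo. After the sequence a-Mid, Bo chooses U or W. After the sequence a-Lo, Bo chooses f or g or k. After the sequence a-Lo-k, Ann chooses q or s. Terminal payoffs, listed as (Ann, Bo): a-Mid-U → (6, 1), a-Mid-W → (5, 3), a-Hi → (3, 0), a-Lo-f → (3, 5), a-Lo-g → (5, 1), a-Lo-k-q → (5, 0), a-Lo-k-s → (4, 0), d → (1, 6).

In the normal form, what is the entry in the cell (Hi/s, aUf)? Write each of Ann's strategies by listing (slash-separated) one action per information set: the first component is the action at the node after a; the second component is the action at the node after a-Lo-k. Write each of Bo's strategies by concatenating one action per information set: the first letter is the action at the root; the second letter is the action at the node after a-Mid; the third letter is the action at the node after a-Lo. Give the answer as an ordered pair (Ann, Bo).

Trace the play path from the root:
  Bo plays a
  Ann plays Hi at [a]
→ terminal payoff (3, 0).
(Ann's choice at the node after a-Lo-k is never reached on this path, so it doesn't affect the outcome.)

(3, 0)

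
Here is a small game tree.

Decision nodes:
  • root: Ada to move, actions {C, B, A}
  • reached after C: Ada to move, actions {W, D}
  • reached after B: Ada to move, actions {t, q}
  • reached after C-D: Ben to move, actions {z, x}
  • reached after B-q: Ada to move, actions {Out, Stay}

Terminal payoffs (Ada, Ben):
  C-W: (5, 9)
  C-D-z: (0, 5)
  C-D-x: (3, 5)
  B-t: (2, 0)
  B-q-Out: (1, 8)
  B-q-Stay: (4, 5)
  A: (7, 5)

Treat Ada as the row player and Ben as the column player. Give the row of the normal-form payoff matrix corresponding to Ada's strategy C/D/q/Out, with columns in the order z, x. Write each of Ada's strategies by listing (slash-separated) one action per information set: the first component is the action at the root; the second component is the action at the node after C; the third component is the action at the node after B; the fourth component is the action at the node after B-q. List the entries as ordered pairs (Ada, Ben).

vs z: Ada plays C → Ada plays D at [C] → Ben plays z at [C-D] → (0, 5)
vs x: Ada plays C → Ada plays D at [C] → Ben plays x at [C-D] → (3, 5)

(0,5) (3,5)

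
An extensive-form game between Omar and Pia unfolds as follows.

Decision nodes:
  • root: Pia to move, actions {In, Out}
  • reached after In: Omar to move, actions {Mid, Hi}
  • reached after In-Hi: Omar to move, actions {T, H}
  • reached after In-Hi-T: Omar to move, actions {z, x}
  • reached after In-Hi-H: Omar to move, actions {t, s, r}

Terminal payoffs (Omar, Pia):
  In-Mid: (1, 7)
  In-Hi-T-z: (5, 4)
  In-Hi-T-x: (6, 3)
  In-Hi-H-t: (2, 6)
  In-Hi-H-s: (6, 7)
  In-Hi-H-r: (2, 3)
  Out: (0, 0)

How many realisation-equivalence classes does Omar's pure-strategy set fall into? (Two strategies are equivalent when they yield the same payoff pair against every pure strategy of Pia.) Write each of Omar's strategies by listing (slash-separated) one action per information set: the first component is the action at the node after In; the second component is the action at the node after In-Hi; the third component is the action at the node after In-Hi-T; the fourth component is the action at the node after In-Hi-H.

Omar has 24 pure strategies: Mid/T/z/t, Mid/T/z/s, Mid/T/z/r, Mid/T/x/t, Mid/T/x/s, Mid/T/x/r, Mid/H/z/t, Mid/H/z/s, Mid/H/z/r, Mid/H/x/t, Mid/H/x/s, Mid/H/x/r, Hi/T/z/t, Hi/T/z/s, Hi/T/z/r, Hi/T/x/t, Hi/T/x/s, Hi/T/x/r, Hi/H/z/t, Hi/H/z/s, Hi/H/z/r, Hi/H/x/t, Hi/H/x/s, Hi/H/x/r. Columns: In, Out.
{Mid/T/z/t, Mid/T/z/s, Mid/T/z/r, Mid/T/x/t, Mid/T/x/s, Mid/T/x/r, Mid/H/z/t, Mid/H/z/s, Mid/H/z/r, Mid/H/x/t, Mid/H/x/s, Mid/H/x/r} → row (1,7) (0,0)
{Hi/T/z/t, Hi/T/z/s, Hi/T/z/r} → row (5,4) (0,0)
{Hi/T/x/t, Hi/T/x/s, Hi/T/x/r} → row (6,3) (0,0)
{Hi/H/z/t, Hi/H/x/t} → row (2,6) (0,0)
{Hi/H/z/s, Hi/H/x/s} → row (6,7) (0,0)
{Hi/H/z/r, Hi/H/x/r} → row (2,3) (0,0)
That's 6 distinct rows out of 24 strategies.

6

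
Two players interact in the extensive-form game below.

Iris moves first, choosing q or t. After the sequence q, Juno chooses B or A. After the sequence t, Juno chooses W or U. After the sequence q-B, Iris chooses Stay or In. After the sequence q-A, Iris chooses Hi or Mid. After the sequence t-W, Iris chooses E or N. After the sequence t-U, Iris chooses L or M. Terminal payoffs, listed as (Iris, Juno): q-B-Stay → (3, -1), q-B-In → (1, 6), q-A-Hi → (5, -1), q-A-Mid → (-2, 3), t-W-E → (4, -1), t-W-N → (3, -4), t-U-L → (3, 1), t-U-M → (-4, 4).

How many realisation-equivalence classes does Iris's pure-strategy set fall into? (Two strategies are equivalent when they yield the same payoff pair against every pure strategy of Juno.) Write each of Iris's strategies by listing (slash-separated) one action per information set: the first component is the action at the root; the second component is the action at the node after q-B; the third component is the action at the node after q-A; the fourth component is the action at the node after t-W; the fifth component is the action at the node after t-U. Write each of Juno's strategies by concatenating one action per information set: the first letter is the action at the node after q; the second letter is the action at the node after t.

8

Iris has 32 pure strategies: q/Stay/Hi/E/L, q/Stay/Hi/E/M, q/Stay/Hi/N/L, q/Stay/Hi/N/M, q/Stay/Mid/E/L, q/Stay/Mid/E/M, q/Stay/Mid/N/L, q/Stay/Mid/N/M, q/In/Hi/E/L, q/In/Hi/E/M, q/In/Hi/N/L, q/In/Hi/N/M, q/In/Mid/E/L, q/In/Mid/E/M, q/In/Mid/N/L, q/In/Mid/N/M, t/Stay/Hi/E/L, t/Stay/Hi/E/M, t/Stay/Hi/N/L, t/Stay/Hi/N/M, t/Stay/Mid/E/L, t/Stay/Mid/E/M, t/Stay/Mid/N/L, t/Stay/Mid/N/M, t/In/Hi/E/L, t/In/Hi/E/M, t/In/Hi/N/L, t/In/Hi/N/M, t/In/Mid/E/L, t/In/Mid/E/M, t/In/Mid/N/L, t/In/Mid/N/M. Columns: BW, BU, AW, AU.
{q/Stay/Hi/E/L, q/Stay/Hi/E/M, q/Stay/Hi/N/L, q/Stay/Hi/N/M} → row (3,-1) (3,-1) (5,-1) (5,-1)
{q/Stay/Mid/E/L, q/Stay/Mid/E/M, q/Stay/Mid/N/L, q/Stay/Mid/N/M} → row (3,-1) (3,-1) (-2,3) (-2,3)
{q/In/Hi/E/L, q/In/Hi/E/M, q/In/Hi/N/L, q/In/Hi/N/M} → row (1,6) (1,6) (5,-1) (5,-1)
{q/In/Mid/E/L, q/In/Mid/E/M, q/In/Mid/N/L, q/In/Mid/N/M} → row (1,6) (1,6) (-2,3) (-2,3)
{t/Stay/Hi/E/L, t/Stay/Mid/E/L, t/In/Hi/E/L, t/In/Mid/E/L} → row (4,-1) (3,1) (4,-1) (3,1)
{t/Stay/Hi/E/M, t/Stay/Mid/E/M, t/In/Hi/E/M, t/In/Mid/E/M} → row (4,-1) (-4,4) (4,-1) (-4,4)
{t/Stay/Hi/N/L, t/Stay/Mid/N/L, t/In/Hi/N/L, t/In/Mid/N/L} → row (3,-4) (3,1) (3,-4) (3,1)
{t/Stay/Hi/N/M, t/Stay/Mid/N/M, t/In/Hi/N/M, t/In/Mid/N/M} → row (3,-4) (-4,4) (3,-4) (-4,4)
That's 8 distinct rows out of 32 strategies.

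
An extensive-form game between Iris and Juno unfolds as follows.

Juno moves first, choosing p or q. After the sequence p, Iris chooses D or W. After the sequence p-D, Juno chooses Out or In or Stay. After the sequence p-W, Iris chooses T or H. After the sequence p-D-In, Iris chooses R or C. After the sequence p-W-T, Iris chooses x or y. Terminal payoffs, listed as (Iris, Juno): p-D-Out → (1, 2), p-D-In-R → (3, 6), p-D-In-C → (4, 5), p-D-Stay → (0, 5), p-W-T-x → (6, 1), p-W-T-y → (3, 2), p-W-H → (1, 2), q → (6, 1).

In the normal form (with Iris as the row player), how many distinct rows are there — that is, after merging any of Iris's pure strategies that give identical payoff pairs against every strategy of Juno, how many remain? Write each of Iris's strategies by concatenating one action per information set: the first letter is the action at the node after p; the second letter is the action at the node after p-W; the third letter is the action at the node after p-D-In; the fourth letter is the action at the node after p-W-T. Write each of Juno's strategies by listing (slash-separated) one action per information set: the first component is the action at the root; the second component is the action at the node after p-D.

Iris has 16 pure strategies: DTRx, DTRy, DTCx, DTCy, DHRx, DHRy, DHCx, DHCy, WTRx, WTRy, WTCx, WTCy, WHRx, WHRy, WHCx, WHCy. Columns: p/Out, p/In, p/Stay, q/Out, q/In, q/Stay.
{DTRx, DTRy, DHRx, DHRy} → row (1,2) (3,6) (0,5) (6,1) (6,1) (6,1)
{DTCx, DTCy, DHCx, DHCy} → row (1,2) (4,5) (0,5) (6,1) (6,1) (6,1)
{WTRx, WTCx} → row (6,1) (6,1) (6,1) (6,1) (6,1) (6,1)
{WTRy, WTCy} → row (3,2) (3,2) (3,2) (6,1) (6,1) (6,1)
{WHRx, WHRy, WHCx, WHCy} → row (1,2) (1,2) (1,2) (6,1) (6,1) (6,1)
That's 5 distinct rows out of 16 strategies.

5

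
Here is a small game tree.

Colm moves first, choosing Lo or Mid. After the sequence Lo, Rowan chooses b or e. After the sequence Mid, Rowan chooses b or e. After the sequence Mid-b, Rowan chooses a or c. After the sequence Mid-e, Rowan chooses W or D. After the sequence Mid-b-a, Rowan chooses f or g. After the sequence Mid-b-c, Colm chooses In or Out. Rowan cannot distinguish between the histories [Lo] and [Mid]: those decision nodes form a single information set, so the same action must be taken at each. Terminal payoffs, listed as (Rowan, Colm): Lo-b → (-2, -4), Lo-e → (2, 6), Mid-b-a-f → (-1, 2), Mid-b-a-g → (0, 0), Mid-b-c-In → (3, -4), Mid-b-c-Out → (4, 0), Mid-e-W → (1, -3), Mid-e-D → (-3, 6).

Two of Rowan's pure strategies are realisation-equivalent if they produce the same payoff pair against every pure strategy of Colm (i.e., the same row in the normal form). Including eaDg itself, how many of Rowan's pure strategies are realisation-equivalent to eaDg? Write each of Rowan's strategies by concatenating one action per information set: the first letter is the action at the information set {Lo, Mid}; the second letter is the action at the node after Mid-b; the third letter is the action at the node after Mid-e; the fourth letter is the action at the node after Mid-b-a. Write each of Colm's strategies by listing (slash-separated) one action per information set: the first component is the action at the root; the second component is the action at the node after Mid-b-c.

4

Row for eaDg (columns Lo/In, Lo/Out, Mid/In, Mid/Out): (2,6) (2,6) (-3,6) (-3,6).
Under eaDg, Rowan's choice at the node after Mid-b and at the node after Mid-b-a can never be reached regardless of what Colm does, so varying those choices leaves every outcome unchanged.
Holding the reachable choices fixed and varying the unreachable ones freely already gives 2 × 2 = 4 equivalent strategies.
No other strategy reproduces this row, so those 4 are the full class: eaDf, eaDg, ecDf, ecDg.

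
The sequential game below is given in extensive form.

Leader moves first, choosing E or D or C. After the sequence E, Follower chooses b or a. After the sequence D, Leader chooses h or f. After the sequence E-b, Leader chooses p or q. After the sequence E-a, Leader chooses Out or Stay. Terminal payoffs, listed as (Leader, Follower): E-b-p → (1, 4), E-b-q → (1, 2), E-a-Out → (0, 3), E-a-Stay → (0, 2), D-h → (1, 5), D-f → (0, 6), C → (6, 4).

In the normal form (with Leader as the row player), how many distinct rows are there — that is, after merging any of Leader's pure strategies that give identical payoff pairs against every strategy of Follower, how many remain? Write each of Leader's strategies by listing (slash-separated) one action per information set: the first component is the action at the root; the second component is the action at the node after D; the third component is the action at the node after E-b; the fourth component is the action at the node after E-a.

7

Leader has 24 pure strategies: E/h/p/Out, E/h/p/Stay, E/h/q/Out, E/h/q/Stay, E/f/p/Out, E/f/p/Stay, E/f/q/Out, E/f/q/Stay, D/h/p/Out, D/h/p/Stay, D/h/q/Out, D/h/q/Stay, D/f/p/Out, D/f/p/Stay, D/f/q/Out, D/f/q/Stay, C/h/p/Out, C/h/p/Stay, C/h/q/Out, C/h/q/Stay, C/f/p/Out, C/f/p/Stay, C/f/q/Out, C/f/q/Stay. Columns: b, a.
{E/h/p/Out, E/f/p/Out} → row (1,4) (0,3)
{E/h/p/Stay, E/f/p/Stay} → row (1,4) (0,2)
{E/h/q/Out, E/f/q/Out} → row (1,2) (0,3)
{E/h/q/Stay, E/f/q/Stay} → row (1,2) (0,2)
{D/h/p/Out, D/h/p/Stay, D/h/q/Out, D/h/q/Stay} → row (1,5) (1,5)
{D/f/p/Out, D/f/p/Stay, D/f/q/Out, D/f/q/Stay} → row (0,6) (0,6)
{C/h/p/Out, C/h/p/Stay, C/h/q/Out, C/h/q/Stay, C/f/p/Out, C/f/p/Stay, C/f/q/Out, C/f/q/Stay} → row (6,4) (6,4)
That's 7 distinct rows out of 24 strategies.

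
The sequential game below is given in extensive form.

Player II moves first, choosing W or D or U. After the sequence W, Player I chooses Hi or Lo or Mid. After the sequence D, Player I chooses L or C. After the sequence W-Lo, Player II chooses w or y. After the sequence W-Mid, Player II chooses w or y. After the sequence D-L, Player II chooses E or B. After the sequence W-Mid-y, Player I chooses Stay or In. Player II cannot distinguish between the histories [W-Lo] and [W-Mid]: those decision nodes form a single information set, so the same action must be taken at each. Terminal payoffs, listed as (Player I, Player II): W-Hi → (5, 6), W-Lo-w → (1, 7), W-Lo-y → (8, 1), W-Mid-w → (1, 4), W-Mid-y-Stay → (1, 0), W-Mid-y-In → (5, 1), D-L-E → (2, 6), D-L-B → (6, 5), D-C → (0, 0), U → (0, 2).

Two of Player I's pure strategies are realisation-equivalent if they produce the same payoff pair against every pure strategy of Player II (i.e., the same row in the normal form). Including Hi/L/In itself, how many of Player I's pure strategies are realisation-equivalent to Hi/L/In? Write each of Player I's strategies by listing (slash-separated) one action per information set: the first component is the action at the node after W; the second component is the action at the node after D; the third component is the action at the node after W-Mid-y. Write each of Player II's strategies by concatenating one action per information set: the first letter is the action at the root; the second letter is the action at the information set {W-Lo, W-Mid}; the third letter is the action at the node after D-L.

2

Row for Hi/L/In (columns WwE, WwB, WyE, WyB, DwE, DwB, DyE, DyB, UwE, UwB, UyE, UyB): (5,6) (5,6) (5,6) (5,6) (2,6) (6,5) (2,6) (6,5) (0,2) (0,2) (0,2) (0,2).
Under Hi/L/In, Player I's choice at the node after W-Mid-y can never be reached regardless of what Player II does, so varying those choices leaves every outcome unchanged.
Holding the reachable choices fixed and varying the unreachable one freely already gives 2 equivalent strategies.
No other strategy reproduces this row, so those 2 are the full class: Hi/L/Stay, Hi/L/In.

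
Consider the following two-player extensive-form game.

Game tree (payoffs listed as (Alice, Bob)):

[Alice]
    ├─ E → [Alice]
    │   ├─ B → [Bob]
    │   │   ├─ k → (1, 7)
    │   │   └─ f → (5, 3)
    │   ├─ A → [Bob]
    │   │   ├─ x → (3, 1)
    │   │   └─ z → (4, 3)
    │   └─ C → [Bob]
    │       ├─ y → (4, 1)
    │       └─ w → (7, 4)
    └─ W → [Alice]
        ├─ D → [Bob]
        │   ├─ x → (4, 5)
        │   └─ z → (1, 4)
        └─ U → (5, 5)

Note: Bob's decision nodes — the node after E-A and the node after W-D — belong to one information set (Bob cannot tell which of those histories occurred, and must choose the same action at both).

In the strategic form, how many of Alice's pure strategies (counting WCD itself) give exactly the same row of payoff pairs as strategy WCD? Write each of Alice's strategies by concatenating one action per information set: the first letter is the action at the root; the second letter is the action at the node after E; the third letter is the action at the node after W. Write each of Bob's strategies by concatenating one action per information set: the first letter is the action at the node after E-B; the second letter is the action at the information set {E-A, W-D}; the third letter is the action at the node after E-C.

3

Row for WCD (columns kxy, kxw, kzy, kzw, fxy, fxw, fzy, fzw): (4,5) (4,5) (1,4) (1,4) (4,5) (4,5) (1,4) (1,4).
Under WCD, Alice's choice at the node after E can never be reached regardless of what Bob does, so varying those choices leaves every outcome unchanged.
Holding the reachable choices fixed and varying the unreachable one freely already gives 3 equivalent strategies.
No other strategy reproduces this row, so those 3 are the full class: WBD, WAD, WCD.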